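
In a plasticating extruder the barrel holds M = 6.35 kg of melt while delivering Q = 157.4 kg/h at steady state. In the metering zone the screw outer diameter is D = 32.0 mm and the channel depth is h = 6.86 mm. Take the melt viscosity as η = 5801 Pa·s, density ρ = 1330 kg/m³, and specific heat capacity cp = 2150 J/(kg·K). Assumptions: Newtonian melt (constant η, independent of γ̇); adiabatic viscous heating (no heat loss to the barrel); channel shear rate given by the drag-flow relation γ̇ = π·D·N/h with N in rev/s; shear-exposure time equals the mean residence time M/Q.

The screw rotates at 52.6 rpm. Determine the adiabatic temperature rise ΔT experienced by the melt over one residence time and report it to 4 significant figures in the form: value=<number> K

value=48.63 K

Throughput in SI: Q_s = 157.4 kg/h ÷ 3600 s/h = 0.0437222 kg/s
t_res = M / Q_s = 6.35 ÷ 0.0437222 = 145.235 s
Geometry in metres: D = 32.0 mm → 0.032 m, h = 6.86 mm → 0.00686 m; screw speed N = 52.6 rpm = 0.876667 rev/s
Shear rate: γ̇ = πDN/h = π·0.032·0.876667/0.00686 = 12.8473 s⁻¹
ΔT = η·γ̇²·t_res/(ρ·cp) = [5801 × 12.8473² × 145.235] / [1330 × 2150] = 48.6301 K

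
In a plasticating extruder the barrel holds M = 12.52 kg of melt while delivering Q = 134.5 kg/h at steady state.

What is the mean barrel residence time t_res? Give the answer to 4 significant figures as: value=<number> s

Q_s = Q / 3600 = 134.5 / 3600 = 0.0373611 kg/s
t_res = M / Q_s = 12.52 ÷ 0.0373611 = 335.108 s

value=335.1 s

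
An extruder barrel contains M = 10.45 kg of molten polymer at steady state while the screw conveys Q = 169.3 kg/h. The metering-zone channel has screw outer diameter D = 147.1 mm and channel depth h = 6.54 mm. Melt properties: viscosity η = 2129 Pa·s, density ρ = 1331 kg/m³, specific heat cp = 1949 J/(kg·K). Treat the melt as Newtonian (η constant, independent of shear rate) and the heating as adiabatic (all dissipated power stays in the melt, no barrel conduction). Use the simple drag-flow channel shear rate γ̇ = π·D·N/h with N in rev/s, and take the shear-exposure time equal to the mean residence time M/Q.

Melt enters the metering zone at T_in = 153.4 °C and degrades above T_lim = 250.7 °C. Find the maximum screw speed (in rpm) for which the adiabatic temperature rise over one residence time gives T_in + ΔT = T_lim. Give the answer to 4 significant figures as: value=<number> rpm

Throughput in SI: Q_s = 169.3 kg/h ÷ 3600 s/h = 0.0470278 kg/s
Mean residence time: t_res = M/Q_s = 10.45 kg / 0.0470278 kg/s = 222.209 s
Convert to metres: D = 0.1471 m, h = 0.00654 m
ΔT_a = T_lim − T_in = 250.7 − 153.4 = 97.3 K
γ̇_max² = ΔT_a·ρ·cp / (η·t_res) = [97.3 × 1331 × 1949] / [2129 × 222.209] = 533.538 s⁻²
γ̇_max = sqrt(533.538) = 23.0984 s⁻¹
Solve γ̇ = πDN/h for N: N_max = γ̇_max·h/(π·D) = 23.0984 × 0.00654 / (π × 0.1471) = 0.326887 rev/s = 19.6132 rpm

value=19.61 rpm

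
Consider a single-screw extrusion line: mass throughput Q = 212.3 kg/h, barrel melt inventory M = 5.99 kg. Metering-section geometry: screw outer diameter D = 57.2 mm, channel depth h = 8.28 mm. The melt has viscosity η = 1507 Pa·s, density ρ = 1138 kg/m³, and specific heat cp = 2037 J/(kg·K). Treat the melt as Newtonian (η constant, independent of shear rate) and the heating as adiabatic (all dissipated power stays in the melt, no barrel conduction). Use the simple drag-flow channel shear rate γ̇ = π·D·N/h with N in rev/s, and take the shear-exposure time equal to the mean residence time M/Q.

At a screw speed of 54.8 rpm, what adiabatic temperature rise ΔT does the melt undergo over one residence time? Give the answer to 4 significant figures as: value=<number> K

Q_s = Q / 3600 = 212.3 / 3600 = 0.0589722 kg/s
t_res = M / Q_s = 5.99 / 0.0589722 = 101.573 s
Convert to SI: D = 0.0572 m, h = 0.00828 m, N = 54.8/60 = 0.913333 rev/s
γ̇ = π D N / h = (π)(0.0572)(0.913333) / 0.00828 = 19.8219 s⁻¹
Adiabatic rise: ΔT = η γ̇² t_res / (ρ cp) = 1507·(19.8219)²·101.573 / (1138·2037) = 25.9447 K

value=25.94 K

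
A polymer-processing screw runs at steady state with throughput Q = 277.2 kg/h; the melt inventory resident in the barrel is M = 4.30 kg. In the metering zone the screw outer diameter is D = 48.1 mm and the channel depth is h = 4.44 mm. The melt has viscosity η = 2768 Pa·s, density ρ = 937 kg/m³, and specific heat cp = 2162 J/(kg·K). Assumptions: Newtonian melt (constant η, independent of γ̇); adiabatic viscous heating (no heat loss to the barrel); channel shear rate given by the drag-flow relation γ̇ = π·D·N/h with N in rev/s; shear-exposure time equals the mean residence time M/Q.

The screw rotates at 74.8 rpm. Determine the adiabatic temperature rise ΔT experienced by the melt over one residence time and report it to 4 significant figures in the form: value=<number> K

value=137.4 K

Q_s = Q / 3600 = 277.2 / 3600 = 0.077 kg/s
t_res = M / Q_s = 4.30 ÷ 0.077 = 55.8442 s
D = 48.1 mm = 0.0481 m;  h = 4.44 mm = 0.00444 m;  N = 74.8 rpm / 60 = 1.24667 rev/s
γ̇ = π·D·N / h = π · 0.0481 · 1.24667 / 0.00444 = 42.429 s⁻¹
Adiabatic rise: ΔT = η γ̇² t_res / (ρ cp) = 2768·(42.429)²·55.8442 / (937·2162) = 137.364 K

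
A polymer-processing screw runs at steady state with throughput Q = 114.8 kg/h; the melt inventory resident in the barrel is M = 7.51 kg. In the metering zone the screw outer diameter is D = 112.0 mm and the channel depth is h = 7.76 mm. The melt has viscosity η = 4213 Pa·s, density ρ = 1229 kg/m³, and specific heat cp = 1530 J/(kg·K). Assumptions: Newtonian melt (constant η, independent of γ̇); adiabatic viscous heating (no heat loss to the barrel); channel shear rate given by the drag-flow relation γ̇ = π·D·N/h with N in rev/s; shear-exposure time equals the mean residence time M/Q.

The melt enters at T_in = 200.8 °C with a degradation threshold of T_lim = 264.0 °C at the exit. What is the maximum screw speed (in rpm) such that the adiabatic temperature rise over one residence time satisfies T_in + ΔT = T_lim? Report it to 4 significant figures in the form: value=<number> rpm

Throughput in SI: Q_s = 114.8 kg/h ÷ 3600 s/h = 0.0318889 kg/s
Mean residence time: t_res = M/Q_s = 7.51 kg / 0.0318889 kg/s = 235.505 s
D = 112.0 mm = 0.112 m;  h = 7.76 mm = 0.00776 m
ΔT_a = T_lim − T_in = 264.0 °C − 200.8 °C = 63.2 K
γ̇_max² = ΔT_a·ρ·cp / (η·t_res) = [63.2 × 1229 × 1530] / [4213 × 235.505] = 119.776 s⁻²
γ̇_max = √119.776 = 10.9442 s⁻¹
Solve γ̇ = πDN/h for N: N_max = γ̇_max·h/(π·D) = 10.9442 × 0.00776 / (π × 0.112) = 0.241367 rev/s = 14.482 rpm

value=14.48 rpm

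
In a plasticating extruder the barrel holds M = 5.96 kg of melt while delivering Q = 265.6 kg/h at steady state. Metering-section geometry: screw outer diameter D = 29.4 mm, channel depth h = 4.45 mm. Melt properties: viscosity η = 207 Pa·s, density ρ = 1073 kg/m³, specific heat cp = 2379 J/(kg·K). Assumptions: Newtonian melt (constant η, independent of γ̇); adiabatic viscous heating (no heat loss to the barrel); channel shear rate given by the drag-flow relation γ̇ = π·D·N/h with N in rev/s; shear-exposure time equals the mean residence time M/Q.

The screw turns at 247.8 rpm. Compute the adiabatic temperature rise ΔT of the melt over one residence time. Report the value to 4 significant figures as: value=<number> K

Convert throughput: Q = 265.6 kg/h = 265.6/3600 = 0.0737778 kg/s
t_res = M / Q_s = 5.96 ÷ 0.0737778 = 80.7831 s
Geometry in metres: D = 29.4 mm → 0.0294 m, h = 4.45 mm → 0.00445 m; screw speed N = 247.8 rpm = 4.13 rev/s
Shear rate: γ̇ = πDN/h = π·0.0294·4.13/0.00445 = 85.721 s⁻¹
Adiabatic rise: ΔT = η γ̇² t_res / (ρ cp) = 207·(85.721)²·80.7831 / (1073·2379) = 48.1362 K

value=48.14 K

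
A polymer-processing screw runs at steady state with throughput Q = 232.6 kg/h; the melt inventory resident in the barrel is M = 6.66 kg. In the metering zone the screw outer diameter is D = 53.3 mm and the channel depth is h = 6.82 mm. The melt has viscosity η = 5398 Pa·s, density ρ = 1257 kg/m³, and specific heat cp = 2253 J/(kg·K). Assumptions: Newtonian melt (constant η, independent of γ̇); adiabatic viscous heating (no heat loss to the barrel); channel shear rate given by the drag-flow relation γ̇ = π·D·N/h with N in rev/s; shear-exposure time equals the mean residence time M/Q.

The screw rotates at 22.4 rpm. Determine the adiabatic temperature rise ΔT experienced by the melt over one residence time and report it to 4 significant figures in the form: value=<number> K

value=16.51 K

Convert throughput: Q = 232.6 kg/h = 232.6/3600 = 0.0646111 kg/s
Mean residence time: t_res = M/Q_s = 6.66 kg / 0.0646111 kg/s = 103.078 s
Convert to SI: D = 0.0533 m, h = 0.00682 m, N = 22.4/60 = 0.373333 rev/s
Shear rate: γ̇ = πDN/h = π·0.0533·0.373333/0.00682 = 9.1662 s⁻¹
ΔT = η·γ̇²·t_res/(ρ·cp) = [5398 × 9.1662² × 103.078] / [1257 × 2253] = 16.5075 K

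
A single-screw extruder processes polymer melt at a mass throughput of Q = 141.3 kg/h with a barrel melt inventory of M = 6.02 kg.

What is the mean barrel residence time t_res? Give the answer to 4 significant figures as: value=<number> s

Convert throughput: Q = 141.3 kg/h = 141.3/3600 = 0.03925 kg/s
Mean residence time: t_res = M/Q_s = 6.02 kg / 0.03925 kg/s = 153.376 s

value=153.4 s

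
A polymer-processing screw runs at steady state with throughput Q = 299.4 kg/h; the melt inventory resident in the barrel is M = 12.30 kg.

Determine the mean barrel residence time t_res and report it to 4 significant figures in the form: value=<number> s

value=147.9 s

Throughput in SI: Q_s = 299.4 kg/h ÷ 3600 s/h = 0.0831667 kg/s
Mean residence time: t_res = M/Q_s = 12.30 kg / 0.0831667 kg/s = 147.896 s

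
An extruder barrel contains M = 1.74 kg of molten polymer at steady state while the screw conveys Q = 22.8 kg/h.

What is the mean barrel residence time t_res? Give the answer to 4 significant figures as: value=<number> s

Convert throughput: Q = 22.8 kg/h = 22.8/3600 = 0.00633333 kg/s
Mean residence time: t_res = M/Q_s = 1.74 kg / 0.00633333 kg/s = 274.737 s

value=274.7 s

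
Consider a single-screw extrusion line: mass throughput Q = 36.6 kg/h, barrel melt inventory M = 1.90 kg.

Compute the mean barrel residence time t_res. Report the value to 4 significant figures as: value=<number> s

Convert throughput: Q = 36.6 kg/h = 36.6/3600 = 0.0101667 kg/s
t_res = M / Q_s = 1.90 ÷ 0.0101667 = 186.885 s

value=186.9 s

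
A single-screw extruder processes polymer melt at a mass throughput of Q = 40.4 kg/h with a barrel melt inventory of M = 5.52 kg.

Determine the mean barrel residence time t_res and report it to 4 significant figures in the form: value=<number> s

value=491.9 s

Throughput in SI: Q_s = 40.4 kg/h ÷ 3600 s/h = 0.0112222 kg/s
t_res = M / Q_s = 5.52 / 0.0112222 = 491.881 s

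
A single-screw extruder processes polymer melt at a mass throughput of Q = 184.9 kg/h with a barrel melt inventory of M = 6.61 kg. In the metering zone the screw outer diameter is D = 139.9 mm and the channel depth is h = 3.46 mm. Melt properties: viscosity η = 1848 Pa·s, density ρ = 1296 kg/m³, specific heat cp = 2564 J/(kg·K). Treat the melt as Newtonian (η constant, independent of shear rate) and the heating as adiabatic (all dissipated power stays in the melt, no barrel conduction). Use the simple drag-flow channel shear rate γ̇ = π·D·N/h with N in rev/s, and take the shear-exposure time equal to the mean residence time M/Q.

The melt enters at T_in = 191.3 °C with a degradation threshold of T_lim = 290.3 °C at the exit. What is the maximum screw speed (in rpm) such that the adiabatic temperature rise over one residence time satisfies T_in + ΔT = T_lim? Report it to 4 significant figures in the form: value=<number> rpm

Convert throughput: Q = 184.9 kg/h = 184.9/3600 = 0.0513611 kg/s
t_res = M / Q_s = 6.61 / 0.0513611 = 128.697 s
D = 139.9 mm = 0.1399 m;  h = 3.46 mm = 0.00346 m
ΔT_a = T_lim − T_in = 290.3 − 191.3 = 99 K
Invert ΔT = ηγ̇²t_res/(ρcp) for γ̇: γ̇_max² = ΔT_a ρ cp / (η t_res) = 99·1296·2564 / (1848·128.697) = 1383.21 s⁻²
Take the square root: γ̇_max = √(1383.21) = 37.1916 s⁻¹
Solve γ̇ = πDN/h for N: N_max = γ̇_max·h/(π·D) = 37.1916 × 0.00346 / (π × 0.1399) = 0.292788 rev/s = 17.5673 rpm

value=17.57 rpm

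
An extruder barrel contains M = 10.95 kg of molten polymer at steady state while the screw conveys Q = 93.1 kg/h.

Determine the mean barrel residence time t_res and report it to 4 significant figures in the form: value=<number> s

Throughput in SI: Q_s = 93.1 kg/h ÷ 3600 s/h = 0.0258611 kg/s
Mean residence time: t_res = M/Q_s = 10.95 kg / 0.0258611 kg/s = 423.416 s

value=423.4 s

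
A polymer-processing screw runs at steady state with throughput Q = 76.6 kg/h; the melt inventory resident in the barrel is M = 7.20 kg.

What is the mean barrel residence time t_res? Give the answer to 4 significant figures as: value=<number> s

value=338.4 s

Q_s = Q / 3600 = 76.6 / 3600 = 0.0212778 kg/s
t_res = M / Q_s = 7.20 / 0.0212778 = 338.381 s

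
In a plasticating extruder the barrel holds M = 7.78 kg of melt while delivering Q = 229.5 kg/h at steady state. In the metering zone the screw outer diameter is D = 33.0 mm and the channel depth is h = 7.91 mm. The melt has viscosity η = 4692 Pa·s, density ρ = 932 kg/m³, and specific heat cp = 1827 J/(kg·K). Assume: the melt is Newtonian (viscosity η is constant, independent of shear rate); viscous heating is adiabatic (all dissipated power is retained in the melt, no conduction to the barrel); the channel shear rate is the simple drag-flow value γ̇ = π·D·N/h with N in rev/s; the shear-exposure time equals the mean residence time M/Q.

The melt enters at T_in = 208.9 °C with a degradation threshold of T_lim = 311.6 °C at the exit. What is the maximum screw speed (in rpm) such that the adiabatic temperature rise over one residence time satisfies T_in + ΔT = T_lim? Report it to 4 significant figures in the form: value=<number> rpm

Q_s = Q / 3600 = 229.5 / 3600 = 0.06375 kg/s
Mean residence time: t_res = M/Q_s = 7.78 kg / 0.06375 kg/s = 122.039 s
D = 33.0 mm = 0.033 m;  h = 7.91 mm = 0.00791 m
Allowable rise: ΔT_a = T_lim − T_in = 311.6 − 208.9 = 102.7 K
Invert ΔT = ηγ̇²t_res/(ρcp) for γ̇: γ̇_max² = ΔT_a ρ cp / (η t_res) = 102.7·932·1827 / (4692·122.039) = 305.399 s⁻²
γ̇_max = √305.399 = 17.4757 s⁻¹
N_max = γ̇_max h / (πD) = 17.4757·0.00791/(π·0.033) = 1.33336 rev/s → ×60 = 80.0014 rpm

value=80.00 rpm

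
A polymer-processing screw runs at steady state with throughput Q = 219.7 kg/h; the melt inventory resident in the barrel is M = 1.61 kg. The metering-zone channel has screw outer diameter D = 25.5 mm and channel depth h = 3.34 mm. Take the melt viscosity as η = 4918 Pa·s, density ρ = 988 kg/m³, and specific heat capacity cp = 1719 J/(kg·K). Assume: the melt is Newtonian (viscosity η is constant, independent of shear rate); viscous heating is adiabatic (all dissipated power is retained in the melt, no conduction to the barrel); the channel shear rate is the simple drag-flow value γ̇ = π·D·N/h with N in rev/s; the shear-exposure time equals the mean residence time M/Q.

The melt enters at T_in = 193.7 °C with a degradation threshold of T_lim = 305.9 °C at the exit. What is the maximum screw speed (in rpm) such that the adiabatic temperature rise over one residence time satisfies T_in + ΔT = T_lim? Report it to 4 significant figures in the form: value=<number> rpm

Q_s = Q / 3600 = 219.7 / 3600 = 0.0610278 kg/s
Mean residence time: t_res = M/Q_s = 1.61 kg / 0.0610278 kg/s = 26.3814 s
Geometry in SI: D = 25.5 mm → 0.0255 m, h = 3.34 mm → 0.00334 m
ΔT_a = T_lim − T_in = 305.9 − 193.7 = 112.2 K
γ̇_max² = ΔT_a·ρ·cp/(η·t_res) = 112.2·988·1719/(4918·26.3814) = 1468.72 s⁻²
γ̇_max = sqrt(1468.72) = 38.3239 s⁻¹
Solve γ̇ = πDN/h for N: N_max = γ̇_max·h/(π·D) = 38.3239 × 0.00334 / (π × 0.0255) = 1.59781 rev/s = 95.8688 rpm

value=95.87 rpm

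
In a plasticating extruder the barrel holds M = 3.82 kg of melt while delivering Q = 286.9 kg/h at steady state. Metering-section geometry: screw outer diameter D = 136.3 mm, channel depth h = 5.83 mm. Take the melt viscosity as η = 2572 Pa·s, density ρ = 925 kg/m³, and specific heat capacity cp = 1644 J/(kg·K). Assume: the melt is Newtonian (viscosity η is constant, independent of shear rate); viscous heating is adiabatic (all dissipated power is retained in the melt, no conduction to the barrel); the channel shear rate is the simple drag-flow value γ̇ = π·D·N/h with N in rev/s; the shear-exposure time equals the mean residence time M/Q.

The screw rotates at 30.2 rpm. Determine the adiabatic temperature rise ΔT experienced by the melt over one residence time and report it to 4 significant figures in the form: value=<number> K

Throughput in SI: Q_s = 286.9 kg/h ÷ 3600 s/h = 0.0796944 kg/s
Mean residence time: t_res = M/Q_s = 3.82 kg / 0.0796944 kg/s = 47.9331 s
Geometry in metres: D = 136.3 mm → 0.1363 m, h = 5.83 mm → 0.00583 m; screw speed N = 30.2 rpm = 0.503333 rev/s
γ̇ = π·D·N / h = π · 0.1363 · 0.503333 / 0.00583 = 36.9686 s⁻¹
Adiabatic rise: ΔT = η γ̇² t_res / (ρ cp) = 2572·(36.9686)²·47.9331 / (925·1644) = 110.797 K

value=110.8 K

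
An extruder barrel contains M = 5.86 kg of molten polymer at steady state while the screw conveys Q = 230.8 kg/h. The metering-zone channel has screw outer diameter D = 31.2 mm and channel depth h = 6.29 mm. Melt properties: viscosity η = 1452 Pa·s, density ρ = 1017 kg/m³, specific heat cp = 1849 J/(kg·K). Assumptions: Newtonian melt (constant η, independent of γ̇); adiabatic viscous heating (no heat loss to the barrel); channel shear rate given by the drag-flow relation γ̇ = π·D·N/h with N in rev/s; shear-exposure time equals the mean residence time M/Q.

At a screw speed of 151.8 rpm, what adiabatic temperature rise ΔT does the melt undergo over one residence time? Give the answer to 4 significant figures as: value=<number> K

Q_s = Q / 3600 = 230.8 / 3600 = 0.0641111 kg/s
Mean residence time: t_res = M/Q_s = 5.86 kg / 0.0641111 kg/s = 91.4038 s
Geometry in metres: D = 31.2 mm → 0.0312 m, h = 6.29 mm → 0.00629 m; screw speed N = 151.8 rpm = 2.53 rev/s
Shear rate: γ̇ = πDN/h = π·0.0312·2.53/0.00629 = 39.4252 s⁻¹
Adiabatic rise: ΔT = η γ̇² t_res / (ρ cp) = 1452·(39.4252)²·91.4038 / (1017·1849) = 109.704 K

value=109.7 K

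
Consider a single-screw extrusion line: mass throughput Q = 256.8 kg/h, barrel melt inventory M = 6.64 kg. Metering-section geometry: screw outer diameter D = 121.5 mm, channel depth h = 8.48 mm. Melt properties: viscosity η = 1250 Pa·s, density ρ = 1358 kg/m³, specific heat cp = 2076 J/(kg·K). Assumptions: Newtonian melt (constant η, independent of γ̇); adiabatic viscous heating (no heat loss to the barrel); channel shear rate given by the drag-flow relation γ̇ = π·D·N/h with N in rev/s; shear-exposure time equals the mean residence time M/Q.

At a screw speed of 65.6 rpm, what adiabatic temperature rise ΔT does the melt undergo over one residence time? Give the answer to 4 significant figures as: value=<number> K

value=99.96 K

Throughput in SI: Q_s = 256.8 kg/h ÷ 3600 s/h = 0.0713333 kg/s
t_res = M / Q_s = 6.64 / 0.0713333 = 93.0841 s
Convert to SI: D = 0.1215 m, h = 0.00848 m, N = 65.6/60 = 1.09333 rev/s
γ̇ = π·D·N / h = π · 0.1215 · 1.09333 / 0.00848 = 49.2133 s⁻¹
ΔT = η·γ̇²·t_res / (ρ·cp) = 1250 · (49.2133)² · 93.0841 / (1358 · 2076) = 99.9595 K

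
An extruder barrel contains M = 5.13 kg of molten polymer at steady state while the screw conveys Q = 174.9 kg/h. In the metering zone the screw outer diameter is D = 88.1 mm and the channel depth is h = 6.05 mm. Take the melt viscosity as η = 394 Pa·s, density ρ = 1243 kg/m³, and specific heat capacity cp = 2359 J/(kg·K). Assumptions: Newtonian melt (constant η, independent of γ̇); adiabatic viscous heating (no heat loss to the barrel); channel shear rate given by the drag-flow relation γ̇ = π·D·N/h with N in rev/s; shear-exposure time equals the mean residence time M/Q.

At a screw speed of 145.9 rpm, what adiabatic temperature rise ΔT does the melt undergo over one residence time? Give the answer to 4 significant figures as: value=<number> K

value=175.6 K

Throughput in SI: Q_s = 174.9 kg/h ÷ 3600 s/h = 0.0485833 kg/s
t_res = M / Q_s = 5.13 ÷ 0.0485833 = 105.592 s
Geometry in metres: D = 88.1 mm → 0.0881 m, h = 6.05 mm → 0.00605 m; screw speed N = 145.9 rpm = 2.43167 rev/s
γ̇ = π D N / h = (π)(0.0881)(2.43167) / 0.00605 = 111.243 s⁻¹
ΔT = η·γ̇²·t_res/(ρ·cp) = [394 × 111.243² × 105.592] / [1243 × 2359] = 175.58 K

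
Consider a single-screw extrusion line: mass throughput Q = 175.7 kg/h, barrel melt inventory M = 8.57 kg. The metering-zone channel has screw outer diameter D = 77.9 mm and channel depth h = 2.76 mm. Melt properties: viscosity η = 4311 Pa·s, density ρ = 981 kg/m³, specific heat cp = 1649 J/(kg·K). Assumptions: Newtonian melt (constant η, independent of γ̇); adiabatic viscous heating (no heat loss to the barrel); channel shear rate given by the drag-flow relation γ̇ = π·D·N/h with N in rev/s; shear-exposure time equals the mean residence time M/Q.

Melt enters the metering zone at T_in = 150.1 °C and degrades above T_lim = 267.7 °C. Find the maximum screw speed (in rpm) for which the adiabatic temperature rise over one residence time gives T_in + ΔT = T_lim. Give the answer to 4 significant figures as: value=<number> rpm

Convert throughput: Q = 175.7 kg/h = 175.7/3600 = 0.0488056 kg/s
Mean residence time: t_res = M/Q_s = 8.57 kg / 0.0488056 kg/s = 175.595 s
Geometry in SI: D = 77.9 mm → 0.0779 m, h = 2.76 mm → 0.00276 m
ΔT_a = T_lim − T_in = 267.7 °C − 150.1 °C = 117.6 K
γ̇_max² = ΔT_a·ρ·cp/(η·t_res) = 117.6·981·1649/(4311·175.595) = 251.309 s⁻²
γ̇_max = √251.309 = 15.8527 s⁻¹
N_max = γ̇_max·h / (π·D) = 15.8527 · 0.00276 / (π · 0.0779) = 0.178783 rev/s = 10.727 rpm

value=10.73 rpm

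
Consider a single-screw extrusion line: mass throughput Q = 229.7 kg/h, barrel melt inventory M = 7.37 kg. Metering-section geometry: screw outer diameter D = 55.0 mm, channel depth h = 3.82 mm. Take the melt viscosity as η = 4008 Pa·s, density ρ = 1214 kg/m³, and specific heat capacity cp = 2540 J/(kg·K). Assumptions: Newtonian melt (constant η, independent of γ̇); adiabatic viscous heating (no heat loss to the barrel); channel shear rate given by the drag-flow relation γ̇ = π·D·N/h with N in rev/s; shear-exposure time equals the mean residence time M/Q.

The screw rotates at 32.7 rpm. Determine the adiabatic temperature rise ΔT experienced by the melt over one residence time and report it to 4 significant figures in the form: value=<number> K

Q_s = Q / 3600 = 229.7 / 3600 = 0.0638056 kg/s
t_res = M / Q_s = 7.37 ÷ 0.0638056 = 115.507 s
D = 55.0 mm = 0.055 m;  h = 3.82 mm = 0.00382 m;  N = 32.7 rpm / 60 = 0.545 rev/s
γ̇ = π·D·N / h = π · 0.055 · 0.545 / 0.00382 = 24.6516 s⁻¹
ΔT = η·γ̇²·t_res / (ρ·cp) = 4008 · (24.6516)² · 115.507 / (1214 · 2540) = 91.238 K

value=91.24 K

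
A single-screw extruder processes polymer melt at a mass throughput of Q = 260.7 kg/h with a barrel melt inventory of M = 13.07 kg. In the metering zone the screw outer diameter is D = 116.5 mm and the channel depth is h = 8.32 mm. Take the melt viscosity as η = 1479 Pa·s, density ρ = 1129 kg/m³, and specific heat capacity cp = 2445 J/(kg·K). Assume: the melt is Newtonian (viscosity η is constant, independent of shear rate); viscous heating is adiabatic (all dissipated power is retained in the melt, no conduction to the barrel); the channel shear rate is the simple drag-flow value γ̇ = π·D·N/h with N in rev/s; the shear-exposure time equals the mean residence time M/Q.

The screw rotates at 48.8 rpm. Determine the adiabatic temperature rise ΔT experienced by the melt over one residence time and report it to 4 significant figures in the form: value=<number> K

value=123.8 K

Convert throughput: Q = 260.7 kg/h = 260.7/3600 = 0.0724167 kg/s
t_res = M / Q_s = 13.07 / 0.0724167 = 180.483 s
Geometry in metres: D = 116.5 mm → 0.1165 m, h = 8.32 mm → 0.00832 m; screw speed N = 48.8 rpm = 0.813333 rev/s
Shear rate: γ̇ = πDN/h = π·0.1165·0.813333/0.00832 = 35.7784 s⁻¹
Adiabatic rise: ΔT = η γ̇² t_res / (ρ cp) = 1479·(35.7784)²·180.483 / (1129·2445) = 123.787 K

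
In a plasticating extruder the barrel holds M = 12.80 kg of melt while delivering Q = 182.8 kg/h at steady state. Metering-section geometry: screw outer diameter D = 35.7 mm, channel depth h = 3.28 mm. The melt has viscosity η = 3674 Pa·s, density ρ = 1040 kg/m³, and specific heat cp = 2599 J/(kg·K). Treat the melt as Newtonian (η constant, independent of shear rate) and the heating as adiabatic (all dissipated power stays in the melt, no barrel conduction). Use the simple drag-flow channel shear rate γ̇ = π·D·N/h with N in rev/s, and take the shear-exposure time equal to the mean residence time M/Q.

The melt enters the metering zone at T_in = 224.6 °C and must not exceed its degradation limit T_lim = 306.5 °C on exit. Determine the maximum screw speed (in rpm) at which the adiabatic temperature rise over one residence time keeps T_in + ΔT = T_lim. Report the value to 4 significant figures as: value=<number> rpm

value=27.13 rpm

Q_s = Q / 3600 = 182.8 / 3600 = 0.0507778 kg/s
t_res = M / Q_s = 12.80 ÷ 0.0507778 = 252.079 s
Geometry in SI: D = 35.7 mm → 0.0357 m, h = 3.28 mm → 0.00328 m
ΔT_a = T_lim − T_in = 306.5 − 224.6 = 81.9 K
Invert ΔT = ηγ̇²t_res/(ρcp) for γ̇: γ̇_max² = ΔT_a ρ cp / (η t_res) = 81.9·1040·2599 / (3674·252.079) = 239.028 s⁻²
γ̇_max = √239.028 = 15.4605 s⁻¹
N_max = γ̇_max h / (πD) = 15.4605·0.00328/(π·0.0357) = 0.452147 rev/s → ×60 = 27.1288 rpm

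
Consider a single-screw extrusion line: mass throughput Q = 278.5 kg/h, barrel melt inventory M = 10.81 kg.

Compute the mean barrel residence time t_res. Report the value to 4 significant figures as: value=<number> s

value=139.7 s

Q_s = Q / 3600 = 278.5 / 3600 = 0.0773611 kg/s
t_res = M / Q_s = 10.81 / 0.0773611 = 139.734 s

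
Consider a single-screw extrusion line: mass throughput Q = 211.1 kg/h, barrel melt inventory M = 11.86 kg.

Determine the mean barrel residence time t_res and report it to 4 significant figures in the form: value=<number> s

value=202.3 s

Throughput in SI: Q_s = 211.1 kg/h ÷ 3600 s/h = 0.0586389 kg/s
Mean residence time: t_res = M/Q_s = 11.86 kg / 0.0586389 kg/s = 202.255 s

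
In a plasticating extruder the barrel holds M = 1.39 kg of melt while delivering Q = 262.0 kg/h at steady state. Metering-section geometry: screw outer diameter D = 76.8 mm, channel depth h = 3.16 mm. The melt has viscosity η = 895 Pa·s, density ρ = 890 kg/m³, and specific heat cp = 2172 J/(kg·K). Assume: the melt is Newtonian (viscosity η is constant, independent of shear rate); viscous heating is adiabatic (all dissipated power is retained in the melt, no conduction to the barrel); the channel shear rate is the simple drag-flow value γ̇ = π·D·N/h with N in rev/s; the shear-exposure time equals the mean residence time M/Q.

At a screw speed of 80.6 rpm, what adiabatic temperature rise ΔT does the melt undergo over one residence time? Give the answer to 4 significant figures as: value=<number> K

value=93.03 K

Q_s = Q / 3600 = 262.0 / 3600 = 0.0727778 kg/s
t_res = M / Q_s = 1.39 ÷ 0.0727778 = 19.0992 s
Convert to SI: D = 0.0768 m, h = 0.00316 m, N = 80.6/60 = 1.34333 rev/s
Shear rate: γ̇ = πDN/h = π·0.0768·1.34333/0.00316 = 102.567 s⁻¹
Adiabatic rise: ΔT = η γ̇² t_res / (ρ cp) = 895·(102.567)²·19.0992 / (890·2172) = 93.0261 K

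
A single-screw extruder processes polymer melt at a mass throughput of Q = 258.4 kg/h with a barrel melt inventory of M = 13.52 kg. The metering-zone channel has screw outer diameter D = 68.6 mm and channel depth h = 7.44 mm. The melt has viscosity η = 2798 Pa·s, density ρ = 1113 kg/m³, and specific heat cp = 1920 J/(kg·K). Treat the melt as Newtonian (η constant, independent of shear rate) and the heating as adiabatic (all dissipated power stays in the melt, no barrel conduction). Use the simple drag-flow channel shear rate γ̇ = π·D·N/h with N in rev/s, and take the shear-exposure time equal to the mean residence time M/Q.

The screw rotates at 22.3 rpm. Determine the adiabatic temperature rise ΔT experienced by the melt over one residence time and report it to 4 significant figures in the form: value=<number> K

Throughput in SI: Q_s = 258.4 kg/h ÷ 3600 s/h = 0.0717778 kg/s
t_res = M / Q_s = 13.52 / 0.0717778 = 188.359 s
Geometry in metres: D = 68.6 mm → 0.0686 m, h = 7.44 mm → 0.00744 m; screw speed N = 22.3 rpm = 0.371667 rev/s
γ̇ = π·D·N / h = π · 0.0686 · 0.371667 / 0.00744 = 10.766 s⁻¹
ΔT = η·γ̇²·t_res/(ρ·cp) = [2798 × 10.766² × 188.359] / [1113 × 1920] = 28.5856 K

value=28.59 K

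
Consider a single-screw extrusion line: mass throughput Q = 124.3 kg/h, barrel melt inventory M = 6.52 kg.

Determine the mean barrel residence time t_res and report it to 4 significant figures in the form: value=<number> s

value=188.8 s

Q_s = Q / 3600 = 124.3 / 3600 = 0.0345278 kg/s
t_res = M / Q_s = 6.52 ÷ 0.0345278 = 188.833 s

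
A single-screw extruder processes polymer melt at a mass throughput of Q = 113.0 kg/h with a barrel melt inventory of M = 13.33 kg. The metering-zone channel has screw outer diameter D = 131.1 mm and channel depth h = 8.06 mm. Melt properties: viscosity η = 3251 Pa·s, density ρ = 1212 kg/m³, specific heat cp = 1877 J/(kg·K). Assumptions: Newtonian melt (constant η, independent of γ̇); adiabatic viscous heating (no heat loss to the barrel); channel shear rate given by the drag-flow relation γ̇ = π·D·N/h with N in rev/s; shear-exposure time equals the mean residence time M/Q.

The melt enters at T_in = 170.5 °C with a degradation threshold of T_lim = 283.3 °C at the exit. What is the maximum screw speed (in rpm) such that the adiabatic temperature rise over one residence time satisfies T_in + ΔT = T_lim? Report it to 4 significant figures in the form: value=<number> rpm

Throughput in SI: Q_s = 113.0 kg/h ÷ 3600 s/h = 0.0313889 kg/s
t_res = M / Q_s = 13.33 / 0.0313889 = 424.673 s
D = 131.1 mm = 0.1311 m;  h = 8.06 mm = 0.00806 m
ΔT_a = T_lim − T_in = 283.3 − 170.5 = 112.8 K
Invert ΔT = ηγ̇²t_res/(ρcp) for γ̇: γ̇_max² = ΔT_a ρ cp / (η t_res) = 112.8·1212·1877 / (3251·424.673) = 185.868 s⁻²
γ̇_max = sqrt(185.868) = 13.6333 s⁻¹
N_max = γ̇_max·h / (π·D) = 13.6333 · 0.00806 / (π · 0.1311) = 0.266799 rev/s = 16.008 rpm

value=16.01 rpm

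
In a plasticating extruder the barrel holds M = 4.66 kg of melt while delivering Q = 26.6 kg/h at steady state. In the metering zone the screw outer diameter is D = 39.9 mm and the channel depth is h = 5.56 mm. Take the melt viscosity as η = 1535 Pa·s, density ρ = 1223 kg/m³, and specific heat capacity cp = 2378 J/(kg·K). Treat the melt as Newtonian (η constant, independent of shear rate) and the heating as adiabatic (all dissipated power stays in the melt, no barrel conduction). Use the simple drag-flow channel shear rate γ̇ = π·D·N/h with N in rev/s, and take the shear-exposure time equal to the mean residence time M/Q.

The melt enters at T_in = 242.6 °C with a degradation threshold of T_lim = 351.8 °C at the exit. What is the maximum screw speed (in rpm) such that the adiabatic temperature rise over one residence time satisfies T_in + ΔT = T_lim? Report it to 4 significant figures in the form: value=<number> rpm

Convert throughput: Q = 26.6 kg/h = 26.6/3600 = 0.00738889 kg/s
t_res = M / Q_s = 4.66 / 0.00738889 = 630.677 s
Convert to metres: D = 0.0399 m, h = 0.00556 m
ΔT_a = T_lim − T_in = 351.8 − 242.6 = 109.2 K
Invert ΔT = ηγ̇²t_res/(ρcp) for γ̇: γ̇_max² = ΔT_a ρ cp / (η t_res) = 109.2·1223·2378 / (1535·630.677) = 328.054 s⁻²
Take the square root: γ̇_max = √(328.054) = 18.1123 s⁻¹
Solve γ̇ = πDN/h for N: N_max = γ̇_max·h/(π·D) = 18.1123 × 0.00556 / (π × 0.0399) = 0.803387 rev/s = 48.2032 rpm

value=48.20 rpm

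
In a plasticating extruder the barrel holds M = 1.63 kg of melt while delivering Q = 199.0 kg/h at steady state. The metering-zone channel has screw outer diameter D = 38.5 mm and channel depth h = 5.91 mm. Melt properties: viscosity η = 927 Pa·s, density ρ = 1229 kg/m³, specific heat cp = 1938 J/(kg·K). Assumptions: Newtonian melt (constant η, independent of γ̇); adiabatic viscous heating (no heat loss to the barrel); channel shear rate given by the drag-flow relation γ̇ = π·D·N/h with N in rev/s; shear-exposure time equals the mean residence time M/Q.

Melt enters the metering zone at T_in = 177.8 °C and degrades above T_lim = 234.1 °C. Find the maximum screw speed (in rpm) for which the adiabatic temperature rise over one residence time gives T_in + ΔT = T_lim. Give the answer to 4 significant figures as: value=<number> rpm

Convert throughput: Q = 199.0 kg/h = 199.0/3600 = 0.0552778 kg/s
t_res = M / Q_s = 1.63 / 0.0552778 = 29.4874 s
D = 38.5 mm = 0.0385 m;  h = 5.91 mm = 0.00591 m
ΔT_a = T_lim − T_in = 234.1 °C − 177.8 °C = 56.3 K
γ̇_max² = ΔT_a·ρ·cp/(η·t_res) = 56.3·1229·1938/(927·29.4874) = 4905.66 s⁻²
Take the square root: γ̇_max = √(4905.66) = 70.0404 s⁻¹
N_max = γ̇_max h / (πD) = 70.0404·0.00591/(π·0.0385) = 3.42236 rev/s → ×60 = 205.342 rpm

value=205.3 rpm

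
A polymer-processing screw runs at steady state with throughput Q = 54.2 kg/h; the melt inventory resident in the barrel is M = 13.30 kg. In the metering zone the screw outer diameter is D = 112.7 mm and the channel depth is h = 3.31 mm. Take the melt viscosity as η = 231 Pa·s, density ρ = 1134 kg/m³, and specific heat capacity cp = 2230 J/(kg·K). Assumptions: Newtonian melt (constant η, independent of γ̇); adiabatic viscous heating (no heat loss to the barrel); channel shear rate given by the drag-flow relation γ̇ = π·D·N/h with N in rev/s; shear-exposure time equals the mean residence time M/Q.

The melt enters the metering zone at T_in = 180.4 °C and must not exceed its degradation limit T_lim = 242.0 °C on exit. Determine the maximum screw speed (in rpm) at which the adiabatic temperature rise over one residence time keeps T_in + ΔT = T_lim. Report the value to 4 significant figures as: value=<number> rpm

value=15.50 rpm

Convert throughput: Q = 54.2 kg/h = 54.2/3600 = 0.0150556 kg/s
Mean residence time: t_res = M/Q_s = 13.30 kg / 0.0150556 kg/s = 883.395 s
Geometry in SI: D = 112.7 mm → 0.1127 m, h = 3.31 mm → 0.00331 m
ΔT_a = T_lim − T_in = 242.0 − 180.4 = 61.6 K
γ̇_max² = ΔT_a·ρ·cp / (η·t_res) = [61.6 × 1134 × 2230] / [231 × 883.395] = 763.364 s⁻²
γ̇_max = sqrt(763.364) = 27.629 s⁻¹
N_max = γ̇_max h / (πD) = 27.629·0.00331/(π·0.1127) = 0.258297 rev/s → ×60 = 15.4978 rpm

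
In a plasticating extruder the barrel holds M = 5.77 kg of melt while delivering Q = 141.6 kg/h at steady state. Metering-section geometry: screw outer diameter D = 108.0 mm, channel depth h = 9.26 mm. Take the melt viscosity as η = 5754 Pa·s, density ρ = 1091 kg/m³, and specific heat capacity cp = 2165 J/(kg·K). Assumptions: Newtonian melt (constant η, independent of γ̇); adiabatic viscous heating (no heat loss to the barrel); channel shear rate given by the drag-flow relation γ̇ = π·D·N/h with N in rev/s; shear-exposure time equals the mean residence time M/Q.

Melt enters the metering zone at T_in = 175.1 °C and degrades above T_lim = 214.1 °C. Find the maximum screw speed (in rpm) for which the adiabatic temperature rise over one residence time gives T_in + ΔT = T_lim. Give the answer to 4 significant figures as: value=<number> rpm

value=17.11 rpm

Q_s = Q / 3600 = 141.6 / 3600 = 0.0393333 kg/s
t_res = M / Q_s = 5.77 ÷ 0.0393333 = 146.695 s
Convert to metres: D = 0.108 m, h = 0.00926 m
ΔT_a = T_lim − T_in = 214.1 − 175.1 = 39 K
γ̇_max² = ΔT_a·ρ·cp / (η·t_res) = [39 × 1091 × 2165] / [5754 × 146.695] = 109.135 s⁻²
γ̇_max = √109.135 = 10.4467 s⁻¹
Solve γ̇ = πDN/h for N: N_max = γ̇_max·h/(π·D) = 10.4467 × 0.00926 / (π × 0.108) = 0.285114 rev/s = 17.1068 rpm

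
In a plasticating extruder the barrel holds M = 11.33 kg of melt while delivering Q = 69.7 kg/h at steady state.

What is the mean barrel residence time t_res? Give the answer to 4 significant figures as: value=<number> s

value=585.2 s

Q_s = Q / 3600 = 69.7 / 3600 = 0.0193611 kg/s
t_res = M / Q_s = 11.33 / 0.0193611 = 585.194 s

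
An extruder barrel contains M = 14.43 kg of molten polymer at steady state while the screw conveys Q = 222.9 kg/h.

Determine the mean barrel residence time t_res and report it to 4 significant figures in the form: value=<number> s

value=233.1 s

Convert throughput: Q = 222.9 kg/h = 222.9/3600 = 0.0619167 kg/s
t_res = M / Q_s = 14.43 / 0.0619167 = 233.055 s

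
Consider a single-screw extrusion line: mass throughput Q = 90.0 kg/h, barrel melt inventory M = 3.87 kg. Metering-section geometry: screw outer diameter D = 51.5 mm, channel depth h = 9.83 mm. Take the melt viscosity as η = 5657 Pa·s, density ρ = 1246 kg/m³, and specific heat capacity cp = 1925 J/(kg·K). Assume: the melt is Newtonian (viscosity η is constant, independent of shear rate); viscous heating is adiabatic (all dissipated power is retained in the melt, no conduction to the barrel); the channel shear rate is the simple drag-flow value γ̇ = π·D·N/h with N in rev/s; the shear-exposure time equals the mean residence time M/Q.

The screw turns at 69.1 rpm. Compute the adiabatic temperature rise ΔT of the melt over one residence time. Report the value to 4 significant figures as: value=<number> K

Throughput in SI: Q_s = 90.0 kg/h ÷ 3600 s/h = 0.025 kg/s
t_res = M / Q_s = 3.87 ÷ 0.025 = 154.8 s
Geometry in metres: D = 51.5 mm → 0.0515 m, h = 9.83 mm → 0.00983 m; screw speed N = 69.1 rpm = 1.15167 rev/s
Shear rate: γ̇ = πDN/h = π·0.0515·1.15167/0.00983 = 18.9553 s⁻¹
ΔT = η·γ̇²·t_res / (ρ·cp) = 5657 · (18.9553)² · 154.8 / (1246 · 1925) = 131.18 K

value=131.2 K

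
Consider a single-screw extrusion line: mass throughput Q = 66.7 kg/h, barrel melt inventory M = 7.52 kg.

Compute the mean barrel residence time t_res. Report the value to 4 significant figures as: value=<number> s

Convert throughput: Q = 66.7 kg/h = 66.7/3600 = 0.0185278 kg/s
t_res = M / Q_s = 7.52 ÷ 0.0185278 = 405.877 s

value=405.9 s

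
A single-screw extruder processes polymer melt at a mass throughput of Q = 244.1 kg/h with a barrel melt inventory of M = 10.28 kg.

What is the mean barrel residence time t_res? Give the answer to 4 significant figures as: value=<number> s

value=151.6 s

Q_s = Q / 3600 = 244.1 / 3600 = 0.0678056 kg/s
Mean residence time: t_res = M/Q_s = 10.28 kg / 0.0678056 kg/s = 151.61 s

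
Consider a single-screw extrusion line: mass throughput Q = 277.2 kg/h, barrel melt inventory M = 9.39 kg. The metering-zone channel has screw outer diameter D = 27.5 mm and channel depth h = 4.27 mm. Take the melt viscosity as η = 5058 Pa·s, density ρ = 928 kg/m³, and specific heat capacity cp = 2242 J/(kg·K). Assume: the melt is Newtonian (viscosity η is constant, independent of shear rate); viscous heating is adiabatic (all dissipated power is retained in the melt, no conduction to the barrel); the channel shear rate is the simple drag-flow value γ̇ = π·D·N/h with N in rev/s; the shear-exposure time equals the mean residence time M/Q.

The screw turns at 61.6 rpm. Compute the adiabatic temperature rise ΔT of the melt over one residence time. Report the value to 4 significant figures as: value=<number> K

Q_s = Q / 3600 = 277.2 / 3600 = 0.077 kg/s
t_res = M / Q_s = 9.39 ÷ 0.077 = 121.948 s
Geometry in metres: D = 27.5 mm → 0.0275 m, h = 4.27 mm → 0.00427 m; screw speed N = 61.6 rpm = 1.02667 rev/s
γ̇ = π D N / h = (π)(0.0275)(1.02667) / 0.00427 = 20.7723 s⁻¹
Adiabatic rise: ΔT = η γ̇² t_res / (ρ cp) = 5058·(20.7723)²·121.948 / (928·2242) = 127.92 K

value=127.9 K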